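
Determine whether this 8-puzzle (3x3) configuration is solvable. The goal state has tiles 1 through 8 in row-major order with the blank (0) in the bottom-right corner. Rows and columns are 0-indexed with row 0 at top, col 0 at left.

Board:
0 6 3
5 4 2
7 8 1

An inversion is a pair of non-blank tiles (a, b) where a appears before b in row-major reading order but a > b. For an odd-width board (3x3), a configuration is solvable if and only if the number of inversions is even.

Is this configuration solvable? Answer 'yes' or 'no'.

Answer: no

Derivation:
Inversions (pairs i<j in row-major order where tile[i] > tile[j] > 0): 15
15 is odd, so the puzzle is not solvable.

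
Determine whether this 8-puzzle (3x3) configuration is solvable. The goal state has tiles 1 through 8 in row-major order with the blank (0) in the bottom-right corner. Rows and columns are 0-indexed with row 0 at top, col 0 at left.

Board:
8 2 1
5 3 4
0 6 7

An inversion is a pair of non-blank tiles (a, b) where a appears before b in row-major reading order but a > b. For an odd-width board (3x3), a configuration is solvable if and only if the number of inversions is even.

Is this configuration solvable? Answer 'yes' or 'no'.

Inversions (pairs i<j in row-major order where tile[i] > tile[j] > 0): 10
10 is even, so the puzzle is solvable.

Answer: yes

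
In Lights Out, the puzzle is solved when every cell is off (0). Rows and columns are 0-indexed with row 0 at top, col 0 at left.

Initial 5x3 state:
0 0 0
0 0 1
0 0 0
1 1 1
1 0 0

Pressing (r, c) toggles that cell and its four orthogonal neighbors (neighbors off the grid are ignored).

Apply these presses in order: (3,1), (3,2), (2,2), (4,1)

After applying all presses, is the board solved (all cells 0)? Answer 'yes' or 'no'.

After press 1 at (3,1):
0 0 0
0 0 1
0 1 0
0 0 0
1 1 0

After press 2 at (3,2):
0 0 0
0 0 1
0 1 1
0 1 1
1 1 1

After press 3 at (2,2):
0 0 0
0 0 0
0 0 0
0 1 0
1 1 1

After press 4 at (4,1):
0 0 0
0 0 0
0 0 0
0 0 0
0 0 0

Lights still on: 0

Answer: yes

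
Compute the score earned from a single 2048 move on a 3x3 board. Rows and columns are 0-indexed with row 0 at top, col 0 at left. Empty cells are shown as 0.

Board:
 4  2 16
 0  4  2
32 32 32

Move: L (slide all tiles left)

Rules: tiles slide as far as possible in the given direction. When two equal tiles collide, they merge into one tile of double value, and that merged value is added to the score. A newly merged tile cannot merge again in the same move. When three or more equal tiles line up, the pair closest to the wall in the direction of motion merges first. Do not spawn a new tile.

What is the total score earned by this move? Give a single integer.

Answer: 64

Derivation:
Slide left:
row 0: [4, 2, 16] -> [4, 2, 16]  score +0 (running 0)
row 1: [0, 4, 2] -> [4, 2, 0]  score +0 (running 0)
row 2: [32, 32, 32] -> [64, 32, 0]  score +64 (running 64)
Board after move:
 4  2 16
 4  2  0
64 32  0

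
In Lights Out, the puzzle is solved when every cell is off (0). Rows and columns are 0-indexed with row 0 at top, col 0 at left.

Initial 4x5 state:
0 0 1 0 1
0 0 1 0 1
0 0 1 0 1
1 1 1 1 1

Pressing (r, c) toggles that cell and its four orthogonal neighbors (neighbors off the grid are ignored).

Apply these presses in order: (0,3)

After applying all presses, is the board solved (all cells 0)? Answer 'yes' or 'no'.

After press 1 at (0,3):
0 0 0 1 0
0 0 1 1 1
0 0 1 0 1
1 1 1 1 1

Lights still on: 11

Answer: no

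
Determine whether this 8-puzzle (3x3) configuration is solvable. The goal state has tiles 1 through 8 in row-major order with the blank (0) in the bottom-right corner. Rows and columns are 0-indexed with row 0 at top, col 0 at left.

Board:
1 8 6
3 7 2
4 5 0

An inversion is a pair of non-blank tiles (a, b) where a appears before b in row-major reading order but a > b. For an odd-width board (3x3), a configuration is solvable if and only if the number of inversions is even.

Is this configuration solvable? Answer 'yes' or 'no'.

Answer: yes

Derivation:
Inversions (pairs i<j in row-major order where tile[i] > tile[j] > 0): 14
14 is even, so the puzzle is solvable.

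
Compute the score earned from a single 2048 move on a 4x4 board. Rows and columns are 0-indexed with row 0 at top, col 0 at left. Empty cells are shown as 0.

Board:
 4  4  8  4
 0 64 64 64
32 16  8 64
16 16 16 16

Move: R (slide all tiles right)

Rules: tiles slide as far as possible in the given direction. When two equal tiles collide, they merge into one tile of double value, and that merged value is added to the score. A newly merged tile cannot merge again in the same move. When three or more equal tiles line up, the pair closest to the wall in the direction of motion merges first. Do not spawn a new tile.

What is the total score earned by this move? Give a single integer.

Answer: 200

Derivation:
Slide right:
row 0: [4, 4, 8, 4] -> [0, 8, 8, 4]  score +8 (running 8)
row 1: [0, 64, 64, 64] -> [0, 0, 64, 128]  score +128 (running 136)
row 2: [32, 16, 8, 64] -> [32, 16, 8, 64]  score +0 (running 136)
row 3: [16, 16, 16, 16] -> [0, 0, 32, 32]  score +64 (running 200)
Board after move:
  0   8   8   4
  0   0  64 128
 32  16   8  64
  0   0  32  32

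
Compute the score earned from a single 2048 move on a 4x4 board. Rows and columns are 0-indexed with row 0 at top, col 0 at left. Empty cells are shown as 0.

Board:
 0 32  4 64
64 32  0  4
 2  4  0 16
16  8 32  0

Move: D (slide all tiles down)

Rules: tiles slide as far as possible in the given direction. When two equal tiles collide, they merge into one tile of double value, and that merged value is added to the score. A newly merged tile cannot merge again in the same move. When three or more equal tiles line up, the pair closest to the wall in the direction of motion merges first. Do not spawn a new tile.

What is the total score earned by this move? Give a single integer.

Slide down:
col 0: [0, 64, 2, 16] -> [0, 64, 2, 16]  score +0 (running 0)
col 1: [32, 32, 4, 8] -> [0, 64, 4, 8]  score +64 (running 64)
col 2: [4, 0, 0, 32] -> [0, 0, 4, 32]  score +0 (running 64)
col 3: [64, 4, 16, 0] -> [0, 64, 4, 16]  score +0 (running 64)
Board after move:
 0  0  0  0
64 64  0 64
 2  4  4  4
16  8 32 16

Answer: 64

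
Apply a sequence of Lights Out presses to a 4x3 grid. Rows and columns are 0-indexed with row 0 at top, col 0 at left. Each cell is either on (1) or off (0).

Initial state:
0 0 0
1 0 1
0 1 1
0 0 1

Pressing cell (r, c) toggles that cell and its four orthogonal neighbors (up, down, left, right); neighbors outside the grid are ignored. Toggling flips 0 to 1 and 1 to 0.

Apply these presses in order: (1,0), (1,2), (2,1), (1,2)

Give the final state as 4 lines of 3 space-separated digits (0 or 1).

After press 1 at (1,0):
1 0 0
0 1 1
1 1 1
0 0 1

After press 2 at (1,2):
1 0 1
0 0 0
1 1 0
0 0 1

After press 3 at (2,1):
1 0 1
0 1 0
0 0 1
0 1 1

After press 4 at (1,2):
1 0 0
0 0 1
0 0 0
0 1 1

Answer: 1 0 0
0 0 1
0 0 0
0 1 1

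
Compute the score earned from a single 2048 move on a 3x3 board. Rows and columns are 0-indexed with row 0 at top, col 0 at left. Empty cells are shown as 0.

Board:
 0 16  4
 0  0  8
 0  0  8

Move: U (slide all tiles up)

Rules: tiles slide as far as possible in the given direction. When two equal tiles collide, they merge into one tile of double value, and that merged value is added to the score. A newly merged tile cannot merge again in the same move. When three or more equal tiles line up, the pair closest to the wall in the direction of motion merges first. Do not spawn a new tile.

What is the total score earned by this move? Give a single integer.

Answer: 16

Derivation:
Slide up:
col 0: [0, 0, 0] -> [0, 0, 0]  score +0 (running 0)
col 1: [16, 0, 0] -> [16, 0, 0]  score +0 (running 0)
col 2: [4, 8, 8] -> [4, 16, 0]  score +16 (running 16)
Board after move:
 0 16  4
 0  0 16
 0  0  0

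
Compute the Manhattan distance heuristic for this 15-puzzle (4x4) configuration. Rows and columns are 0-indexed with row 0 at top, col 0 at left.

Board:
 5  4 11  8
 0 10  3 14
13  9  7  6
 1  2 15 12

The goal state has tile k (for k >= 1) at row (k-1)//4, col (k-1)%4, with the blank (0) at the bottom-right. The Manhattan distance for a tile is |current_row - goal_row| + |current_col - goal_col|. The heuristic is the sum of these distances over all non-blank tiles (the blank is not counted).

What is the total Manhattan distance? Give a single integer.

Tile 5: (0,0)->(1,0) = 1
Tile 4: (0,1)->(0,3) = 2
Tile 11: (0,2)->(2,2) = 2
Tile 8: (0,3)->(1,3) = 1
Tile 10: (1,1)->(2,1) = 1
Tile 3: (1,2)->(0,2) = 1
Tile 14: (1,3)->(3,1) = 4
Tile 13: (2,0)->(3,0) = 1
Tile 9: (2,1)->(2,0) = 1
Tile 7: (2,2)->(1,2) = 1
Tile 6: (2,3)->(1,1) = 3
Tile 1: (3,0)->(0,0) = 3
Tile 2: (3,1)->(0,1) = 3
Tile 15: (3,2)->(3,2) = 0
Tile 12: (3,3)->(2,3) = 1
Sum: 1 + 2 + 2 + 1 + 1 + 1 + 4 + 1 + 1 + 1 + 3 + 3 + 3 + 0 + 1 = 25

Answer: 25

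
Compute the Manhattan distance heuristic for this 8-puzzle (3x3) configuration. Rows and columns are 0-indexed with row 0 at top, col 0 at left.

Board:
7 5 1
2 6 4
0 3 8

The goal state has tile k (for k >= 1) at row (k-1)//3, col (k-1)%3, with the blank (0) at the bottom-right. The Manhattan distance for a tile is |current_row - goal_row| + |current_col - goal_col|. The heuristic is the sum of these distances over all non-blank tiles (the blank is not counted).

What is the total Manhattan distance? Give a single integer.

Answer: 14

Derivation:
Tile 7: (0,0)->(2,0) = 2
Tile 5: (0,1)->(1,1) = 1
Tile 1: (0,2)->(0,0) = 2
Tile 2: (1,0)->(0,1) = 2
Tile 6: (1,1)->(1,2) = 1
Tile 4: (1,2)->(1,0) = 2
Tile 3: (2,1)->(0,2) = 3
Tile 8: (2,2)->(2,1) = 1
Sum: 2 + 1 + 2 + 2 + 1 + 2 + 3 + 1 = 14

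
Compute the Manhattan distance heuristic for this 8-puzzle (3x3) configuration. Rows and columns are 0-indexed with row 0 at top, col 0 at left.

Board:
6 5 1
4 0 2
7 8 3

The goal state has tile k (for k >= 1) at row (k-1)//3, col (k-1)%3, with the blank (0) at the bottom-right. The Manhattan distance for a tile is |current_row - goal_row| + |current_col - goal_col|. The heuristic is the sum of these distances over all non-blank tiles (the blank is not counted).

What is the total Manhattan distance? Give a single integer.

Answer: 10

Derivation:
Tile 6: at (0,0), goal (1,2), distance |0-1|+|0-2| = 3
Tile 5: at (0,1), goal (1,1), distance |0-1|+|1-1| = 1
Tile 1: at (0,2), goal (0,0), distance |0-0|+|2-0| = 2
Tile 4: at (1,0), goal (1,0), distance |1-1|+|0-0| = 0
Tile 2: at (1,2), goal (0,1), distance |1-0|+|2-1| = 2
Tile 7: at (2,0), goal (2,0), distance |2-2|+|0-0| = 0
Tile 8: at (2,1), goal (2,1), distance |2-2|+|1-1| = 0
Tile 3: at (2,2), goal (0,2), distance |2-0|+|2-2| = 2
Sum: 3 + 1 + 2 + 0 + 2 + 0 + 0 + 2 = 10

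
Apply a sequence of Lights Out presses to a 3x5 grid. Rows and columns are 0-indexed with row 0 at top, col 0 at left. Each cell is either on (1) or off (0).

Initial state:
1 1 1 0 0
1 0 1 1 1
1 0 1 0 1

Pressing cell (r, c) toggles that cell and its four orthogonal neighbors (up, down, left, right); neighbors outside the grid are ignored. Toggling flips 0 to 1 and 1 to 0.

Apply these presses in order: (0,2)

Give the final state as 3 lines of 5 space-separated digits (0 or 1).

Answer: 1 0 0 1 0
1 0 0 1 1
1 0 1 0 1

Derivation:
After press 1 at (0,2):
1 0 0 1 0
1 0 0 1 1
1 0 1 0 1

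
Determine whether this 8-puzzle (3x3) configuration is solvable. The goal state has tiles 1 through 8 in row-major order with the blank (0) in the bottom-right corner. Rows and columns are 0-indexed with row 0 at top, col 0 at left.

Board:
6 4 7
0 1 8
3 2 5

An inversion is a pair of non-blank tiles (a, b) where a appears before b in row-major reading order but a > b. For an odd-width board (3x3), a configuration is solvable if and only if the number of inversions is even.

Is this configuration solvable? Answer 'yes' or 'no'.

Answer: yes

Derivation:
Inversions (pairs i<j in row-major order where tile[i] > tile[j] > 0): 16
16 is even, so the puzzle is solvable.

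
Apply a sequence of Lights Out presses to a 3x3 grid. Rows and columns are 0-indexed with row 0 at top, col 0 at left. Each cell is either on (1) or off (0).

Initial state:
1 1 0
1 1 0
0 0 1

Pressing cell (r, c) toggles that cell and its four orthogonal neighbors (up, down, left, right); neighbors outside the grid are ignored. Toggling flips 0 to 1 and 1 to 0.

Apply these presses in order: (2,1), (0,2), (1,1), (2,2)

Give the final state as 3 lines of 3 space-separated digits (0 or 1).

Answer: 1 1 1
0 1 1
1 1 1

Derivation:
After press 1 at (2,1):
1 1 0
1 0 0
1 1 0

After press 2 at (0,2):
1 0 1
1 0 1
1 1 0

After press 3 at (1,1):
1 1 1
0 1 0
1 0 0

After press 4 at (2,2):
1 1 1
0 1 1
1 1 1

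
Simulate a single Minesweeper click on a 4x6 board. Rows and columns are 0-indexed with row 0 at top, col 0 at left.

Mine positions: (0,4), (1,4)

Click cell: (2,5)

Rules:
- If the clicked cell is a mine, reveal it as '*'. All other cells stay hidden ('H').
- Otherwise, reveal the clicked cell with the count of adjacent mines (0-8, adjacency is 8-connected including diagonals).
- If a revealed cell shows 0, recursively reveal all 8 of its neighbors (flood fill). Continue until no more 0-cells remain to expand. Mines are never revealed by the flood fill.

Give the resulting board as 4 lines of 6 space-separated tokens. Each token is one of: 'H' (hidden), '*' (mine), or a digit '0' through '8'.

H H H H H H
H H H H H H
H H H H H 1
H H H H H H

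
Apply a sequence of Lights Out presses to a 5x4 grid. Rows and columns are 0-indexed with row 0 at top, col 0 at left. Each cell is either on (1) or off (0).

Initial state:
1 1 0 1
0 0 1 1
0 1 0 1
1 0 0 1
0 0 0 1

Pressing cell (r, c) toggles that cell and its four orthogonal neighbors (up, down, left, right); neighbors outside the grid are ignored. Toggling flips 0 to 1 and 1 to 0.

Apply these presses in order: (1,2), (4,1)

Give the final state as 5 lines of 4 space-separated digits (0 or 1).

Answer: 1 1 1 1
0 1 0 0
0 1 1 1
1 1 0 1
1 1 1 1

Derivation:
After press 1 at (1,2):
1 1 1 1
0 1 0 0
0 1 1 1
1 0 0 1
0 0 0 1

After press 2 at (4,1):
1 1 1 1
0 1 0 0
0 1 1 1
1 1 0 1
1 1 1 1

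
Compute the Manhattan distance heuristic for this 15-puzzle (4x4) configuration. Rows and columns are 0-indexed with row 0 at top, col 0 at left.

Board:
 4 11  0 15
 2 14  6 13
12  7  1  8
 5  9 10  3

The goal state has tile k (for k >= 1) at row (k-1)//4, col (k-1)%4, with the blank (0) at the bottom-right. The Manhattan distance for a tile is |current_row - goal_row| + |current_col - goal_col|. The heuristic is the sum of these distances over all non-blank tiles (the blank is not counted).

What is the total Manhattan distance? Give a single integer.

Tile 4: (0,0)->(0,3) = 3
Tile 11: (0,1)->(2,2) = 3
Tile 15: (0,3)->(3,2) = 4
Tile 2: (1,0)->(0,1) = 2
Tile 14: (1,1)->(3,1) = 2
Tile 6: (1,2)->(1,1) = 1
Tile 13: (1,3)->(3,0) = 5
Tile 12: (2,0)->(2,3) = 3
Tile 7: (2,1)->(1,2) = 2
Tile 1: (2,2)->(0,0) = 4
Tile 8: (2,3)->(1,3) = 1
Tile 5: (3,0)->(1,0) = 2
Tile 9: (3,1)->(2,0) = 2
Tile 10: (3,2)->(2,1) = 2
Tile 3: (3,3)->(0,2) = 4
Sum: 3 + 3 + 4 + 2 + 2 + 1 + 5 + 3 + 2 + 4 + 1 + 2 + 2 + 2 + 4 = 40

Answer: 40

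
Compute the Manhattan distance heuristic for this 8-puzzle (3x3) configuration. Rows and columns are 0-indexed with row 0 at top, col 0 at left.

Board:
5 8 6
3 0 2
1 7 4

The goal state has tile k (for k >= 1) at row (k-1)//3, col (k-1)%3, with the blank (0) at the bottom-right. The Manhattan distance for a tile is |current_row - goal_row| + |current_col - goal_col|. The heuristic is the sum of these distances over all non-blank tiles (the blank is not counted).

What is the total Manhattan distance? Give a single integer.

Tile 5: (0,0)->(1,1) = 2
Tile 8: (0,1)->(2,1) = 2
Tile 6: (0,2)->(1,2) = 1
Tile 3: (1,0)->(0,2) = 3
Tile 2: (1,2)->(0,1) = 2
Tile 1: (2,0)->(0,0) = 2
Tile 7: (2,1)->(2,0) = 1
Tile 4: (2,2)->(1,0) = 3
Sum: 2 + 2 + 1 + 3 + 2 + 2 + 1 + 3 = 16

Answer: 16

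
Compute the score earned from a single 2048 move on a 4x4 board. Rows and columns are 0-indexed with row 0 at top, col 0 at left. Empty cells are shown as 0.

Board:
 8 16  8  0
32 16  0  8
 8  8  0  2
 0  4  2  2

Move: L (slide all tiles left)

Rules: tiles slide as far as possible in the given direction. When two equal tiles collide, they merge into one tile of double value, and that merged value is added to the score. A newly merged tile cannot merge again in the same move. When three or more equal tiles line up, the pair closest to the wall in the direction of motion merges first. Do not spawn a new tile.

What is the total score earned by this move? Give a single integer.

Answer: 20

Derivation:
Slide left:
row 0: [8, 16, 8, 0] -> [8, 16, 8, 0]  score +0 (running 0)
row 1: [32, 16, 0, 8] -> [32, 16, 8, 0]  score +0 (running 0)
row 2: [8, 8, 0, 2] -> [16, 2, 0, 0]  score +16 (running 16)
row 3: [0, 4, 2, 2] -> [4, 4, 0, 0]  score +4 (running 20)
Board after move:
 8 16  8  0
32 16  8  0
16  2  0  0
 4  4  0  0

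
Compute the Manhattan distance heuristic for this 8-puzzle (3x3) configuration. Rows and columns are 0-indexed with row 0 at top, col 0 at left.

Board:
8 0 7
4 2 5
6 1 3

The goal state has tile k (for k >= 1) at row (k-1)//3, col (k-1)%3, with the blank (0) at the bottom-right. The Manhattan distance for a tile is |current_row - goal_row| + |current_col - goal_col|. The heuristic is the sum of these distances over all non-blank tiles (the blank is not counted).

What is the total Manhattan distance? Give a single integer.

Answer: 17

Derivation:
Tile 8: (0,0)->(2,1) = 3
Tile 7: (0,2)->(2,0) = 4
Tile 4: (1,0)->(1,0) = 0
Tile 2: (1,1)->(0,1) = 1
Tile 5: (1,2)->(1,1) = 1
Tile 6: (2,0)->(1,2) = 3
Tile 1: (2,1)->(0,0) = 3
Tile 3: (2,2)->(0,2) = 2
Sum: 3 + 4 + 0 + 1 + 1 + 3 + 3 + 2 = 17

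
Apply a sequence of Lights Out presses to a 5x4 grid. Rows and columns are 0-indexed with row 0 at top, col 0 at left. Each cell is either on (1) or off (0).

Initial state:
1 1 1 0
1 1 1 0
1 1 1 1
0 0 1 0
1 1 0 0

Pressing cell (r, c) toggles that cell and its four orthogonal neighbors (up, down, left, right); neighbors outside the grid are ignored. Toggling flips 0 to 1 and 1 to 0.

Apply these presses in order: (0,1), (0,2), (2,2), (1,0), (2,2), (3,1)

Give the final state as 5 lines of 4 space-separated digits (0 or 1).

Answer: 1 1 1 1
0 1 0 0
0 0 1 1
1 1 0 0
1 0 0 0

Derivation:
After press 1 at (0,1):
0 0 0 0
1 0 1 0
1 1 1 1
0 0 1 0
1 1 0 0

After press 2 at (0,2):
0 1 1 1
1 0 0 0
1 1 1 1
0 0 1 0
1 1 0 0

After press 3 at (2,2):
0 1 1 1
1 0 1 0
1 0 0 0
0 0 0 0
1 1 0 0

After press 4 at (1,0):
1 1 1 1
0 1 1 0
0 0 0 0
0 0 0 0
1 1 0 0

After press 5 at (2,2):
1 1 1 1
0 1 0 0
0 1 1 1
0 0 1 0
1 1 0 0

After press 6 at (3,1):
1 1 1 1
0 1 0 0
0 0 1 1
1 1 0 0
1 0 0 0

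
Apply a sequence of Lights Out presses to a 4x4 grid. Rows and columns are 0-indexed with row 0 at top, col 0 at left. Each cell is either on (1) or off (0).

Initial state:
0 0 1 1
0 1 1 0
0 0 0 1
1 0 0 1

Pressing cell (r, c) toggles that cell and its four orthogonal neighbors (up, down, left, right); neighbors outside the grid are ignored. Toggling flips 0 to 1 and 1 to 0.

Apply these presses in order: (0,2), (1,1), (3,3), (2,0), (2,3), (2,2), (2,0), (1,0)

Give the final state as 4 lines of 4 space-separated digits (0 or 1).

Answer: 1 0 0 0
0 1 0 1
1 0 0 0
1 0 0 1

Derivation:
After press 1 at (0,2):
0 1 0 0
0 1 0 0
0 0 0 1
1 0 0 1

After press 2 at (1,1):
0 0 0 0
1 0 1 0
0 1 0 1
1 0 0 1

After press 3 at (3,3):
0 0 0 0
1 0 1 0
0 1 0 0
1 0 1 0

After press 4 at (2,0):
0 0 0 0
0 0 1 0
1 0 0 0
0 0 1 0

After press 5 at (2,3):
0 0 0 0
0 0 1 1
1 0 1 1
0 0 1 1

After press 6 at (2,2):
0 0 0 0
0 0 0 1
1 1 0 0
0 0 0 1

After press 7 at (2,0):
0 0 0 0
1 0 0 1
0 0 0 0
1 0 0 1

After press 8 at (1,0):
1 0 0 0
0 1 0 1
1 0 0 0
1 0 0 1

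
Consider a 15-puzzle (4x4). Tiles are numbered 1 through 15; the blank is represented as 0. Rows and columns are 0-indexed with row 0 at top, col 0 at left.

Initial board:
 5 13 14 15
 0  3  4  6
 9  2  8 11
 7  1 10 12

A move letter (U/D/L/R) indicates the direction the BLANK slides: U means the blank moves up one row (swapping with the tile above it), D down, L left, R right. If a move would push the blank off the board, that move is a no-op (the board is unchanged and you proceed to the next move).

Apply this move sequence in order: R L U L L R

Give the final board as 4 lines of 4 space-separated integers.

After move 1 (R):
 5 13 14 15
 3  0  4  6
 9  2  8 11
 7  1 10 12

After move 2 (L):
 5 13 14 15
 0  3  4  6
 9  2  8 11
 7  1 10 12

After move 3 (U):
 0 13 14 15
 5  3  4  6
 9  2  8 11
 7  1 10 12

After move 4 (L):
 0 13 14 15
 5  3  4  6
 9  2  8 11
 7  1 10 12

After move 5 (L):
 0 13 14 15
 5  3  4  6
 9  2  8 11
 7  1 10 12

After move 6 (R):
13  0 14 15
 5  3  4  6
 9  2  8 11
 7  1 10 12

Answer: 13  0 14 15
 5  3  4  6
 9  2  8 11
 7  1 10 12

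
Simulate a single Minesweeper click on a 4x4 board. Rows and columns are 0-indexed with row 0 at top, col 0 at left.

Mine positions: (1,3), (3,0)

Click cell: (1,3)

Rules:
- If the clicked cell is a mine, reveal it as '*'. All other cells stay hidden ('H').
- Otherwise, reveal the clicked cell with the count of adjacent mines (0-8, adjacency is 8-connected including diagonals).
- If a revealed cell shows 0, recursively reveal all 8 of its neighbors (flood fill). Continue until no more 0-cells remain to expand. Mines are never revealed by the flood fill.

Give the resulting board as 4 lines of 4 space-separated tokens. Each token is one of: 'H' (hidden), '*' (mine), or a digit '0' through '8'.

H H H H
H H H *
H H H H
H H H H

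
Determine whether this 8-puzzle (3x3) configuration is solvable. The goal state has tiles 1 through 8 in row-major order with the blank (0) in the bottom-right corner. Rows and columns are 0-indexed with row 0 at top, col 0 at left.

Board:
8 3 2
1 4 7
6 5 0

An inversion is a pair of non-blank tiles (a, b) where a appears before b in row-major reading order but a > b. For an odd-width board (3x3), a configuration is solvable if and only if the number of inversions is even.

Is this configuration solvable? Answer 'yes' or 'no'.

Answer: no

Derivation:
Inversions (pairs i<j in row-major order where tile[i] > tile[j] > 0): 13
13 is odd, so the puzzle is not solvable.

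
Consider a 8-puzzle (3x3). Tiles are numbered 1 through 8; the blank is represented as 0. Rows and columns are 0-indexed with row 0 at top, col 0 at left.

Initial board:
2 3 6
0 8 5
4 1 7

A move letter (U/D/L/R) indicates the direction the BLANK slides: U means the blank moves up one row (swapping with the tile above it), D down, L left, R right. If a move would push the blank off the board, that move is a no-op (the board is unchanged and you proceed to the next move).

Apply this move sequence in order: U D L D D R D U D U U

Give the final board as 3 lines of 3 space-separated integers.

Answer: 2 0 6
4 3 5
1 8 7

Derivation:
After move 1 (U):
0 3 6
2 8 5
4 1 7

After move 2 (D):
2 3 6
0 8 5
4 1 7

After move 3 (L):
2 3 6
0 8 5
4 1 7

After move 4 (D):
2 3 6
4 8 5
0 1 7

After move 5 (D):
2 3 6
4 8 5
0 1 7

After move 6 (R):
2 3 6
4 8 5
1 0 7

After move 7 (D):
2 3 6
4 8 5
1 0 7

After move 8 (U):
2 3 6
4 0 5
1 8 7

After move 9 (D):
2 3 6
4 8 5
1 0 7

After move 10 (U):
2 3 6
4 0 5
1 8 7

After move 11 (U):
2 0 6
4 3 5
1 8 7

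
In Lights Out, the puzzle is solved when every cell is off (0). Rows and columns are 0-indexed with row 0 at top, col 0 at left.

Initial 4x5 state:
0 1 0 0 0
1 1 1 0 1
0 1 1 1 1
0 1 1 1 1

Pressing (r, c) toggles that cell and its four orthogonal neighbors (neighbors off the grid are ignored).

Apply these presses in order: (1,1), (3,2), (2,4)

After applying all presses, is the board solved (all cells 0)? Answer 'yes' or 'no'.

After press 1 at (1,1):
0 0 0 0 0
0 0 0 0 1
0 0 1 1 1
0 1 1 1 1

After press 2 at (3,2):
0 0 0 0 0
0 0 0 0 1
0 0 0 1 1
0 0 0 0 1

After press 3 at (2,4):
0 0 0 0 0
0 0 0 0 0
0 0 0 0 0
0 0 0 0 0

Lights still on: 0

Answer: yes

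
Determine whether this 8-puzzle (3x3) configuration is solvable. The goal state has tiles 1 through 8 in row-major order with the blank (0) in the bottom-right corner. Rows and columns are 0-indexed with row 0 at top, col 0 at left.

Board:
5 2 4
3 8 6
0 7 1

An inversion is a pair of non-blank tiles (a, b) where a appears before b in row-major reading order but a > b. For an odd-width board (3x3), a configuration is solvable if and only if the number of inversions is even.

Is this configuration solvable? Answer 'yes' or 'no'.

Inversions (pairs i<j in row-major order where tile[i] > tile[j] > 0): 13
13 is odd, so the puzzle is not solvable.

Answer: no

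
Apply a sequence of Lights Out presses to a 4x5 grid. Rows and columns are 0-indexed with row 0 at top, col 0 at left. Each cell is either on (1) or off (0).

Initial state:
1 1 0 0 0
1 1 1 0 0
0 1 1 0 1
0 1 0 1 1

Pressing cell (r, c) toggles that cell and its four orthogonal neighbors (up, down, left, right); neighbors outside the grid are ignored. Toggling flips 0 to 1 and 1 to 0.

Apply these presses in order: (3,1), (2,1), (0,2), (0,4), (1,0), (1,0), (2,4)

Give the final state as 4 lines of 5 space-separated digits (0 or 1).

After press 1 at (3,1):
1 1 0 0 0
1 1 1 0 0
0 0 1 0 1
1 0 1 1 1

After press 2 at (2,1):
1 1 0 0 0
1 0 1 0 0
1 1 0 0 1
1 1 1 1 1

After press 3 at (0,2):
1 0 1 1 0
1 0 0 0 0
1 1 0 0 1
1 1 1 1 1

After press 4 at (0,4):
1 0 1 0 1
1 0 0 0 1
1 1 0 0 1
1 1 1 1 1

After press 5 at (1,0):
0 0 1 0 1
0 1 0 0 1
0 1 0 0 1
1 1 1 1 1

After press 6 at (1,0):
1 0 1 0 1
1 0 0 0 1
1 1 0 0 1
1 1 1 1 1

After press 7 at (2,4):
1 0 1 0 1
1 0 0 0 0
1 1 0 1 0
1 1 1 1 0

Answer: 1 0 1 0 1
1 0 0 0 0
1 1 0 1 0
1 1 1 1 0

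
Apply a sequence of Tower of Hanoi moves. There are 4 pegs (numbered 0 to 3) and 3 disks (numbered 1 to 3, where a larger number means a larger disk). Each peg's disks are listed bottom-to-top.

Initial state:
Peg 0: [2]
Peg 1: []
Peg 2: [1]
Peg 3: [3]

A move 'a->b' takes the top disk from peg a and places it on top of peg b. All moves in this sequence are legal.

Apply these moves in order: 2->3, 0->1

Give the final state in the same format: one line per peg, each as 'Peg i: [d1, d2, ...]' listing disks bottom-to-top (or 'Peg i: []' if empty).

After move 1 (2->3):
Peg 0: [2]
Peg 1: []
Peg 2: []
Peg 3: [3, 1]

After move 2 (0->1):
Peg 0: []
Peg 1: [2]
Peg 2: []
Peg 3: [3, 1]

Answer: Peg 0: []
Peg 1: [2]
Peg 2: []
Peg 3: [3, 1]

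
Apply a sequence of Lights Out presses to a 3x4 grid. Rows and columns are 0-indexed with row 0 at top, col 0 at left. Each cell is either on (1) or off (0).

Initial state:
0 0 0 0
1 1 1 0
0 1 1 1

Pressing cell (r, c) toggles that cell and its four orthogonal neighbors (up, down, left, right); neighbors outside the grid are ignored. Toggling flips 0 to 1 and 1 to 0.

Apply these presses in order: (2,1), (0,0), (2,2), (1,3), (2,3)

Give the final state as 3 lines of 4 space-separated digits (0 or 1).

Answer: 1 1 0 1
0 0 1 0
1 1 0 0

Derivation:
After press 1 at (2,1):
0 0 0 0
1 0 1 0
1 0 0 1

After press 2 at (0,0):
1 1 0 0
0 0 1 0
1 0 0 1

After press 3 at (2,2):
1 1 0 0
0 0 0 0
1 1 1 0

After press 4 at (1,3):
1 1 0 1
0 0 1 1
1 1 1 1

After press 5 at (2,3):
1 1 0 1
0 0 1 0
1 1 0 0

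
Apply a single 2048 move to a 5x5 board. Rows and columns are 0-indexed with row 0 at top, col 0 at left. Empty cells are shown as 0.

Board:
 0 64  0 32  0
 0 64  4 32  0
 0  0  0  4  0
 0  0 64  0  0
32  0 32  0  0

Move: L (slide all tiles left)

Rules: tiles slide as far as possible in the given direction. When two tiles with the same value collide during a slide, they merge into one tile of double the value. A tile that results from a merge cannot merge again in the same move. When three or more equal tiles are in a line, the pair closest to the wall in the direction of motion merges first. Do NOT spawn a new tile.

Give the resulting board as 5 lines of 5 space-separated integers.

Slide left:
row 0: [0, 64, 0, 32, 0] -> [64, 32, 0, 0, 0]
row 1: [0, 64, 4, 32, 0] -> [64, 4, 32, 0, 0]
row 2: [0, 0, 0, 4, 0] -> [4, 0, 0, 0, 0]
row 3: [0, 0, 64, 0, 0] -> [64, 0, 0, 0, 0]
row 4: [32, 0, 32, 0, 0] -> [64, 0, 0, 0, 0]

Answer: 64 32  0  0  0
64  4 32  0  0
 4  0  0  0  0
64  0  0  0  0
64  0  0  0  0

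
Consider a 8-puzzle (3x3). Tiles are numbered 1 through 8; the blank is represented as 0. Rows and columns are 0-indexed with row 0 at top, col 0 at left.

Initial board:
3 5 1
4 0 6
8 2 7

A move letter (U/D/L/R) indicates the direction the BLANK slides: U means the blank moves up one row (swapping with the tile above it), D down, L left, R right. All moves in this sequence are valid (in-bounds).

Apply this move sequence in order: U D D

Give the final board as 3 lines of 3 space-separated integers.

Answer: 3 5 1
4 2 6
8 0 7

Derivation:
After move 1 (U):
3 0 1
4 5 6
8 2 7

After move 2 (D):
3 5 1
4 0 6
8 2 7

After move 3 (D):
3 5 1
4 2 6
8 0 7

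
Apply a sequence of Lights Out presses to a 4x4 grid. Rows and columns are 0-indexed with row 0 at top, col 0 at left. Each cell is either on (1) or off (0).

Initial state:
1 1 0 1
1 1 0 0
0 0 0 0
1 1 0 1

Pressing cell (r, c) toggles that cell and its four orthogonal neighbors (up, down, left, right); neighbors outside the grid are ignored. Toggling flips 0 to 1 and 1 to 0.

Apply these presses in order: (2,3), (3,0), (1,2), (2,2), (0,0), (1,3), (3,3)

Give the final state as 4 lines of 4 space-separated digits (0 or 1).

Answer: 0 0 1 0
0 0 1 1
1 1 1 0
0 0 0 1

Derivation:
After press 1 at (2,3):
1 1 0 1
1 1 0 1
0 0 1 1
1 1 0 0

After press 2 at (3,0):
1 1 0 1
1 1 0 1
1 0 1 1
0 0 0 0

After press 3 at (1,2):
1 1 1 1
1 0 1 0
1 0 0 1
0 0 0 0

After press 4 at (2,2):
1 1 1 1
1 0 0 0
1 1 1 0
0 0 1 0

After press 5 at (0,0):
0 0 1 1
0 0 0 0
1 1 1 0
0 0 1 0

After press 6 at (1,3):
0 0 1 0
0 0 1 1
1 1 1 1
0 0 1 0

After press 7 at (3,3):
0 0 1 0
0 0 1 1
1 1 1 0
0 0 0 1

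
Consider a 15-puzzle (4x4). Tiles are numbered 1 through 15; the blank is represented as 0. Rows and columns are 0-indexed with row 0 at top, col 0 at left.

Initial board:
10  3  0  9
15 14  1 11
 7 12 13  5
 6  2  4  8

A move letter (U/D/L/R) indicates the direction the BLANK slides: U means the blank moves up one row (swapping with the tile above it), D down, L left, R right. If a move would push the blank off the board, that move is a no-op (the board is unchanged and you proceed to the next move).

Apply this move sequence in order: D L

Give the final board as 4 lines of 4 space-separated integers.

After move 1 (D):
10  3  1  9
15 14  0 11
 7 12 13  5
 6  2  4  8

After move 2 (L):
10  3  1  9
15  0 14 11
 7 12 13  5
 6  2  4  8

Answer: 10  3  1  9
15  0 14 11
 7 12 13  5
 6  2  4  8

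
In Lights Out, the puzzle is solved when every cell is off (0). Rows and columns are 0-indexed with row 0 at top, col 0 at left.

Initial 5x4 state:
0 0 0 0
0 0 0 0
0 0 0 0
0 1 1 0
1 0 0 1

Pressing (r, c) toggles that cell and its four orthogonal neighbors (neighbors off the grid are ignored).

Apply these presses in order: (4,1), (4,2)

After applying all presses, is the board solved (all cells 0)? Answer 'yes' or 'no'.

Answer: yes

Derivation:
After press 1 at (4,1):
0 0 0 0
0 0 0 0
0 0 0 0
0 0 1 0
0 1 1 1

After press 2 at (4,2):
0 0 0 0
0 0 0 0
0 0 0 0
0 0 0 0
0 0 0 0

Lights still on: 0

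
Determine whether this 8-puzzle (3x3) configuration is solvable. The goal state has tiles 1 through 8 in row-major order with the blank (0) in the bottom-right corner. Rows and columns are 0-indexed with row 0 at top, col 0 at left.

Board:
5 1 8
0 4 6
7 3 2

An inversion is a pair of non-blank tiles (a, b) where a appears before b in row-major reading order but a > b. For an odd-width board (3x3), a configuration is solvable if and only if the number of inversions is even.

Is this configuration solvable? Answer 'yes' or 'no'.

Inversions (pairs i<j in row-major order where tile[i] > tile[j] > 0): 16
16 is even, so the puzzle is solvable.

Answer: yes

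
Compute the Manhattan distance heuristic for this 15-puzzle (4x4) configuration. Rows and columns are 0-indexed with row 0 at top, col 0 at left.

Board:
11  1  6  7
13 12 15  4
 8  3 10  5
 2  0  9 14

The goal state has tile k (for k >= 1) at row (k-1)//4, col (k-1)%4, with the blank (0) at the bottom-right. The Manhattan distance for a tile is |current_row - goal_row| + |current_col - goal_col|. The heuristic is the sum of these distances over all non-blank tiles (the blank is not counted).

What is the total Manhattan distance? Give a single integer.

Tile 11: at (0,0), goal (2,2), distance |0-2|+|0-2| = 4
Tile 1: at (0,1), goal (0,0), distance |0-0|+|1-0| = 1
Tile 6: at (0,2), goal (1,1), distance |0-1|+|2-1| = 2
Tile 7: at (0,3), goal (1,2), distance |0-1|+|3-2| = 2
Tile 13: at (1,0), goal (3,0), distance |1-3|+|0-0| = 2
Tile 12: at (1,1), goal (2,3), distance |1-2|+|1-3| = 3
Tile 15: at (1,2), goal (3,2), distance |1-3|+|2-2| = 2
Tile 4: at (1,3), goal (0,3), distance |1-0|+|3-3| = 1
Tile 8: at (2,0), goal (1,3), distance |2-1|+|0-3| = 4
Tile 3: at (2,1), goal (0,2), distance |2-0|+|1-2| = 3
Tile 10: at (2,2), goal (2,1), distance |2-2|+|2-1| = 1
Tile 5: at (2,3), goal (1,0), distance |2-1|+|3-0| = 4
Tile 2: at (3,0), goal (0,1), distance |3-0|+|0-1| = 4
Tile 9: at (3,2), goal (2,0), distance |3-2|+|2-0| = 3
Tile 14: at (3,3), goal (3,1), distance |3-3|+|3-1| = 2
Sum: 4 + 1 + 2 + 2 + 2 + 3 + 2 + 1 + 4 + 3 + 1 + 4 + 4 + 3 + 2 = 38

Answer: 38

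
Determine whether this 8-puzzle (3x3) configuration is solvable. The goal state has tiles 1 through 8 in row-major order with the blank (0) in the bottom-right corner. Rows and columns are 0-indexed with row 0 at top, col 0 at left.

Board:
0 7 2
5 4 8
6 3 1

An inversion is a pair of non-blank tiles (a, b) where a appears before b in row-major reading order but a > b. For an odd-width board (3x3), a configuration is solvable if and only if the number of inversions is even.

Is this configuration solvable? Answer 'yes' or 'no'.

Answer: yes

Derivation:
Inversions (pairs i<j in row-major order where tile[i] > tile[j] > 0): 18
18 is even, so the puzzle is solvable.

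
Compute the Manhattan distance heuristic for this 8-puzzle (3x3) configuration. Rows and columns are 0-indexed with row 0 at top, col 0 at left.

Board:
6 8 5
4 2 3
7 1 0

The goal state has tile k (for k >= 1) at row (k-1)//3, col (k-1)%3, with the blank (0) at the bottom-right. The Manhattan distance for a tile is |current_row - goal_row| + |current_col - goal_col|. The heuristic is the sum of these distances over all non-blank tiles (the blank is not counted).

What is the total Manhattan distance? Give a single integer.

Answer: 12

Derivation:
Tile 6: at (0,0), goal (1,2), distance |0-1|+|0-2| = 3
Tile 8: at (0,1), goal (2,1), distance |0-2|+|1-1| = 2
Tile 5: at (0,2), goal (1,1), distance |0-1|+|2-1| = 2
Tile 4: at (1,0), goal (1,0), distance |1-1|+|0-0| = 0
Tile 2: at (1,1), goal (0,1), distance |1-0|+|1-1| = 1
Tile 3: at (1,2), goal (0,2), distance |1-0|+|2-2| = 1
Tile 7: at (2,0), goal (2,0), distance |2-2|+|0-0| = 0
Tile 1: at (2,1), goal (0,0), distance |2-0|+|1-0| = 3
Sum: 3 + 2 + 2 + 0 + 1 + 1 + 0 + 3 = 12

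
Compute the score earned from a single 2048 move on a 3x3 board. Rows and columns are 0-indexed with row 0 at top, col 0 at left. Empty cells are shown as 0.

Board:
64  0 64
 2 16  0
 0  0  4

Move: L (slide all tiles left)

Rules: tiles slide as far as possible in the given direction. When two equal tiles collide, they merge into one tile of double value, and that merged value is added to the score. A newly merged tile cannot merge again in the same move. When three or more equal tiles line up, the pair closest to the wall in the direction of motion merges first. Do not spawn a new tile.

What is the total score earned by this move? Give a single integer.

Answer: 128

Derivation:
Slide left:
row 0: [64, 0, 64] -> [128, 0, 0]  score +128 (running 128)
row 1: [2, 16, 0] -> [2, 16, 0]  score +0 (running 128)
row 2: [0, 0, 4] -> [4, 0, 0]  score +0 (running 128)
Board after move:
128   0   0
  2  16   0
  4   0   0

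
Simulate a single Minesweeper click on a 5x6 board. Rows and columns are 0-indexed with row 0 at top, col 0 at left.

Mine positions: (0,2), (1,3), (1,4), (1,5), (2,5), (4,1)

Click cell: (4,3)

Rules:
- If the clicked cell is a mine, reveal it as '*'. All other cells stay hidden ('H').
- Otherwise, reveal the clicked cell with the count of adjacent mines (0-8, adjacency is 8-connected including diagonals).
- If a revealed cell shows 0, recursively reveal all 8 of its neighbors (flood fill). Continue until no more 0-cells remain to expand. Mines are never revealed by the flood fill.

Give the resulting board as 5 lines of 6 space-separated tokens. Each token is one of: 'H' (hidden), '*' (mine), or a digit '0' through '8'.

H H H H H H
H H H H H H
H H 1 2 4 H
H H 1 0 1 1
H H 1 0 0 0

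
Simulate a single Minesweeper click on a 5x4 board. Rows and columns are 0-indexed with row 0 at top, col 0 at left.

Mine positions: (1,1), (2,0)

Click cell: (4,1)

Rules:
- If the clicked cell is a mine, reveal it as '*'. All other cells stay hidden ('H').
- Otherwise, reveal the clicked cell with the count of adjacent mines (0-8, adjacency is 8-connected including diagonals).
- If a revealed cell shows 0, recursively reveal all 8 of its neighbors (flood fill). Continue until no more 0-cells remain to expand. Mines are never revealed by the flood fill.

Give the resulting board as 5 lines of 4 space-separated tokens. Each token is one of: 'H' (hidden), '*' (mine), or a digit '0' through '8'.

H H 1 0
H H 1 0
H 2 1 0
1 1 0 0
0 0 0 0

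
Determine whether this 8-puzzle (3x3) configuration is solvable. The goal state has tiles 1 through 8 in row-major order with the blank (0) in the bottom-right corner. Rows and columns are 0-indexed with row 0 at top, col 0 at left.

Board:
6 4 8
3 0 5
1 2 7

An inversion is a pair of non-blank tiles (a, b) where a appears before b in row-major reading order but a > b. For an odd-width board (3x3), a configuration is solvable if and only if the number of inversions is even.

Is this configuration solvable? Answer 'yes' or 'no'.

Inversions (pairs i<j in row-major order where tile[i] > tile[j] > 0): 17
17 is odd, so the puzzle is not solvable.

Answer: no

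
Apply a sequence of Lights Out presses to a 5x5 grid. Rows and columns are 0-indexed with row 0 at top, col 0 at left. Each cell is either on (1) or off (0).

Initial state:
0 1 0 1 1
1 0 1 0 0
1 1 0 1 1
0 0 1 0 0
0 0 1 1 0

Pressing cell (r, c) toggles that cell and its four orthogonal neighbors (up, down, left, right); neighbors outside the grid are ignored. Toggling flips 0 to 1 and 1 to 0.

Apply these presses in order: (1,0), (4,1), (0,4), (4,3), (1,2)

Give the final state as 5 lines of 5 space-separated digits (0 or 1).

After press 1 at (1,0):
1 1 0 1 1
0 1 1 0 0
0 1 0 1 1
0 0 1 0 0
0 0 1 1 0

After press 2 at (4,1):
1 1 0 1 1
0 1 1 0 0
0 1 0 1 1
0 1 1 0 0
1 1 0 1 0

After press 3 at (0,4):
1 1 0 0 0
0 1 1 0 1
0 1 0 1 1
0 1 1 0 0
1 1 0 1 0

After press 4 at (4,3):
1 1 0 0 0
0 1 1 0 1
0 1 0 1 1
0 1 1 1 0
1 1 1 0 1

After press 5 at (1,2):
1 1 1 0 0
0 0 0 1 1
0 1 1 1 1
0 1 1 1 0
1 1 1 0 1

Answer: 1 1 1 0 0
0 0 0 1 1
0 1 1 1 1
0 1 1 1 0
1 1 1 0 1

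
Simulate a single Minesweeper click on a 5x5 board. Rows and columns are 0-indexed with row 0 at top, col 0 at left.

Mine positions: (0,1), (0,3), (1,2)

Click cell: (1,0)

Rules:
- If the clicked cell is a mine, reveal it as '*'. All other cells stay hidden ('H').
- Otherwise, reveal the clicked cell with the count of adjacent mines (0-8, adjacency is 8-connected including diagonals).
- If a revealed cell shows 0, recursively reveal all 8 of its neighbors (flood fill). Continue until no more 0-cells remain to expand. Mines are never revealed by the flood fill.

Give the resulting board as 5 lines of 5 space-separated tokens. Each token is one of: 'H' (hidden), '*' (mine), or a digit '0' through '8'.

H H H H H
1 H H H H
H H H H H
H H H H H
H H H H H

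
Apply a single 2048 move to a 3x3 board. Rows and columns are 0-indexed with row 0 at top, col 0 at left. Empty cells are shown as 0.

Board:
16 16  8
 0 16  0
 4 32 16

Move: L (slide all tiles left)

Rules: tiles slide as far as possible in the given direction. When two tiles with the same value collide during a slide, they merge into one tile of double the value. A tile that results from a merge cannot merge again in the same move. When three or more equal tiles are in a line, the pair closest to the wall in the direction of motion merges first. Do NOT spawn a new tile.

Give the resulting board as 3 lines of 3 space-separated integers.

Answer: 32  8  0
16  0  0
 4 32 16

Derivation:
Slide left:
row 0: [16, 16, 8] -> [32, 8, 0]
row 1: [0, 16, 0] -> [16, 0, 0]
row 2: [4, 32, 16] -> [4, 32, 16]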